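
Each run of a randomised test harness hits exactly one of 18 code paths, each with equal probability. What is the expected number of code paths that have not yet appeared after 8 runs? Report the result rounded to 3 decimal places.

For each code path, P(unseen after 8) = (17/18)^8 = 0.6330.
By linearity of expectation, E[unseen] = 18·(17/18)^8 = 11.3942.

11.394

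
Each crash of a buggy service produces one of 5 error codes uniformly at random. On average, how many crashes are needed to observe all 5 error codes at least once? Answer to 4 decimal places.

11.4167

The wait to go from k to k+1 distinct error codes is geometric with mean 5/(5-k).
E[T] = 5/5 + 5/4 + 5/3 + 5/2 + 5/1 = 5·H_{5}.
H_{5} = 2.28333, so E[T] = 11.41667.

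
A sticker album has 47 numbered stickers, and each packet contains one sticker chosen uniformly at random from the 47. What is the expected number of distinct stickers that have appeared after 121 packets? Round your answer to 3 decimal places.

For each sticker, P(seen in 121 packets) = 1 - (46/47)^121 = 0.9259.
By linearity of expectation, E[distinct seen] = 47·(1 - (46/47)^121) = 43.5170.

43.517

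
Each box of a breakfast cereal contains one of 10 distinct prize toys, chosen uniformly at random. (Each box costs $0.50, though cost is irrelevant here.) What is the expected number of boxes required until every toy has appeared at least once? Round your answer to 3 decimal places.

29.290

Split into phases: going from k distinct to k+1 distinct takes on average 10/(10-k) boxes.
E[T] = 10/10 + 10/9 + 10/8 + ... + 10/2 + 10/1 = 10·H_{10}.
H_{10} = 2.9290, so E[T] = 29.2897.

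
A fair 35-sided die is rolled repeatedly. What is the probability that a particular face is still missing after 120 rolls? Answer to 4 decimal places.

0.0309

On each roll the fixed face fails to appear with probability 34/35.
P(still missing after 120) = (34/35)^120 = 0.03085.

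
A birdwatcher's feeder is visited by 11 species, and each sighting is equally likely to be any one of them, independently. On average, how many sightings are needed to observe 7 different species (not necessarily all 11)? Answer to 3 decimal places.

With k distinct species already seen, the next new one arrives after an expected 11/(11-k) sightings.
Sum over k = 0,...,6: E = 11/11 + 11/10 + 11/9 + ... + 11/6 + 11/5 = 10.3020.

10.302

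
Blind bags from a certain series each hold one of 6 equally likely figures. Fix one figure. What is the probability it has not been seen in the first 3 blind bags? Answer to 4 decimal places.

0.5787

On each blind bag the fixed figure fails to appear with probability 5/6.
P(still missing after 3) = (5/6)^3 = 0.57870.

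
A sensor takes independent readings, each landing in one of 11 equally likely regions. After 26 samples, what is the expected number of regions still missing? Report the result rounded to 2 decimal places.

0.92

For each region, P(unseen after 26) = (10/11)^26 = 0.084.
By linearity of expectation, E[unseen] = 11·(10/11)^26 = 0.923.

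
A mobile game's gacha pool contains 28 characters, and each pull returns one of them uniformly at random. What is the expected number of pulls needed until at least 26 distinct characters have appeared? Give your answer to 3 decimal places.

Going from k to k+1 distinct takes a geometric number of pulls with mean 28/(28-k).
Sum over k = 0,...,25: E = 28/28 + 28/27 + 28/26 + ... + 28/4 + 28/3 = 67.9608.

67.961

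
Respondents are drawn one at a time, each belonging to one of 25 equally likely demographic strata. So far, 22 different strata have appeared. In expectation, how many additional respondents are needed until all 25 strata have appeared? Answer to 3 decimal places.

45.833

With k distinct strata already seen, the next new one takes an expected 25/(25-k) respondents.
Sum over k = 22,...,24: E = 25/3 + 25/2 + 25/1 = 45.8333.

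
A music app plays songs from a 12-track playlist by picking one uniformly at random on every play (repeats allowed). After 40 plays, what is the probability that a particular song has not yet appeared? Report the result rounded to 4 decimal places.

Each play misses the fixed song with probability (12-1)/12 = 11/12, independently.
P(still missing after 40) = (11/12)^40 = 0.03079.

0.0308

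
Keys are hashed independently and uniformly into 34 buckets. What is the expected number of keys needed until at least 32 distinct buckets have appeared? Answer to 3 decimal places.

89.019

With k distinct buckets already seen, the next new one arrives after an expected 34/(34-k) keys.
Sum over k = 0,...,31: E = 34/34 + 34/33 + 34/32 + ... + 34/4 + 34/3 = 89.0191.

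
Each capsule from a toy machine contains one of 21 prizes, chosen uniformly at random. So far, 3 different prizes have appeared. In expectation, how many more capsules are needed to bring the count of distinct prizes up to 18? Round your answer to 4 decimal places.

From k distinct to k+1 distinct takes on average 21/(21-k) capsules.
Sum over k = 3,...,17: E = 21/18 + 21/17 + 21/16 + ... + 21/5 + 21/4 = 34.89727.

34.8973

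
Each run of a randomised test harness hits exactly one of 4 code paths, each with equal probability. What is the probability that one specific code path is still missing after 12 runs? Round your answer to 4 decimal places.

On each run the fixed code path fails to appear with probability 3/4.
P(still missing after 12) = (3/4)^12 = 0.03168.

0.0317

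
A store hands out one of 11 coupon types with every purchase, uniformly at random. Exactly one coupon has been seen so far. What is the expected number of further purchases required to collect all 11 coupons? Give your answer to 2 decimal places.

From k distinct to k+1 distinct takes on average 11/(11-k) purchases.
Sum over k = 1,...,10: E = 11/10 + 11/9 + 11/8 + ... + 11/2 + 11/1 = 32.219.

32.22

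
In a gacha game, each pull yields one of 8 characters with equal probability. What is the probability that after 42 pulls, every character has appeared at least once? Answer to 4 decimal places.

By inclusion–exclusion over which characters are missing,
P(all seen) = Σ_{j=0}^{8} (-1)^j C(8,j)((8-j)/8)^42
= 1.00000 - 0.02934 + 0.00016 - 0.00000 + 0.00000 - 0.00000 + 0.00000 - 0.00000 + 0.00000
= 0.97082.

0.9708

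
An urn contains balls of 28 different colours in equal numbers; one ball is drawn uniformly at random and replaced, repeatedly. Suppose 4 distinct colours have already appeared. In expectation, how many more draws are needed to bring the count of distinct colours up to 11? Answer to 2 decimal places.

9.42

With k distinct colours already seen, the next new one takes an expected 28/(28-k) draws.
Sum over k = 4,...,10: E = 28/24 + 28/23 + 28/22 + ... + 28/19 + 28/18 = 9.419.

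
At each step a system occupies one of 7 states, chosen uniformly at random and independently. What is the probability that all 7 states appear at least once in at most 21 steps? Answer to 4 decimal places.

By inclusion–exclusion over which states are missing,
P(all seen) = Σ_{j=0}^{7} (-1)^j C(7,j)((7-j)/7)^21
= 1.00000 - 0.27493 + 0.01793 - 0.00028 + 0.00000 - 0.00000 + 0.00000 - 0.00000
= 0.74273.

0.7427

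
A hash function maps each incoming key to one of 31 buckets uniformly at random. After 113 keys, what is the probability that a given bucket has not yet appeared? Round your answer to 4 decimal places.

0.0246

Each key misses the fixed bucket with probability (31-1)/31 = 30/31, independently.
P(still missing after 113) = (30/31)^113 = 0.02459.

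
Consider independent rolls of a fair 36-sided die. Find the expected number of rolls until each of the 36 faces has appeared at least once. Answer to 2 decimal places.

150.28

Split into phases: going from k distinct to k+1 distinct takes on average 36/(36-k) rolls.
E[T] = 36/36 + 36/35 + 36/34 + ... + 36/2 + 36/1 = 36·H_{36}.
H_{36} = 4.175, so E[T] = 150.284.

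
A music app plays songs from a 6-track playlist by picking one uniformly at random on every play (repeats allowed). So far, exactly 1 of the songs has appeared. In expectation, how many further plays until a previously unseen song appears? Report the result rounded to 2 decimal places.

1.20

Each play yields a new song with probability (6-1)/6 = 5/6, so the wait is geometric with mean 6/5.
E = 6/5 = 1.200.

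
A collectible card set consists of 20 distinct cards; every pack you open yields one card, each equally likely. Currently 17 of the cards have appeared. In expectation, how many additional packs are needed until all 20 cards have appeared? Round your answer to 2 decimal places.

With k distinct cards already seen, the next new one takes an expected 20/(20-k) packs.
Sum over k = 17,...,19: E = 20/3 + 20/2 + 20/1 = 36.667.

36.67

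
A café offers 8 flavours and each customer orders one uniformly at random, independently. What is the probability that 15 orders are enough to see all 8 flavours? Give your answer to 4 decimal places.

0.2482

By inclusion–exclusion over which flavours are missing,
P(all seen) = Σ_{j=0}^{8} (-1)^j C(8,j)((8-j)/8)^15
= 1.00000 - 1.07947 + 0.37418 - 0.04857 + 0.00214 - 0.00002 + 0.00000 - 0.00000 + 0.00000
= 0.24825.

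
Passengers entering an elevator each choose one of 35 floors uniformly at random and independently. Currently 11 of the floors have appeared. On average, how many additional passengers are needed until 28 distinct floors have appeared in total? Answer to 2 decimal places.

With k distinct floors already seen, the next new one takes an expected 35/(35-k) passengers.
Sum over k = 11,...,27: E = 35/24 + 35/23 + 35/22 + ... + 35/9 + 35/8 = 41.409.

41.41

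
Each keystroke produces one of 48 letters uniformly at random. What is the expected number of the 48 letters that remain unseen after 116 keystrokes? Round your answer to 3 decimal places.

4.175

For each letter, P(unseen after 116) = (47/48)^116 = 0.0870.
By linearity of expectation, E[unseen] = 48·(47/48)^116 = 4.1745.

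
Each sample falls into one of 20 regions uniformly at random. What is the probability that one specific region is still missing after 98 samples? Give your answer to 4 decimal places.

0.0066

Each sample misses the fixed region with probability (20-1)/20 = 19/20, independently.
P(still missing after 98) = (19/20)^98 = 0.00656.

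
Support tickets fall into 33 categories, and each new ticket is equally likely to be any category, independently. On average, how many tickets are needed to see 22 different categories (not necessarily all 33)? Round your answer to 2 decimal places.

35.27

Going from k to k+1 distinct takes a geometric number of tickets with mean 33/(33-k).
Sum over k = 0,...,21: E = 33/33 + 33/32 + 33/31 + ... + 33/13 + 33/12 = 35.274.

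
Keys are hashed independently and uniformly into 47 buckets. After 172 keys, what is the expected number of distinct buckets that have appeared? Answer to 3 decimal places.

For each bucket, P(seen in 172 keys) = 1 - (46/47)^172 = 0.9753.
By linearity of expectation, E[distinct seen] = 47·(1 - (46/47)^172) = 45.8369.

45.837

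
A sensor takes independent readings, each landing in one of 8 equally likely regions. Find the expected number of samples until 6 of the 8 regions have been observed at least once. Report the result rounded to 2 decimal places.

9.74

Going from k to k+1 distinct takes a geometric number of samples with mean 8/(8-k).
Sum over k = 0,...,5: E = 8/8 + 8/7 + 8/6 + 8/5 + 8/4 + 8/3 = 9.743.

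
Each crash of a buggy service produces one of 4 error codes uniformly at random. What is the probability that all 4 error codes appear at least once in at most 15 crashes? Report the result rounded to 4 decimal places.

0.9467

By inclusion–exclusion over which error codes are missing,
P(all seen) = Σ_{j=0}^{4} (-1)^j C(4,j)((4-j)/4)^15
= 1.00000 - 0.05345 + 0.00018 - 0.00000 + 0.00000
= 0.94673.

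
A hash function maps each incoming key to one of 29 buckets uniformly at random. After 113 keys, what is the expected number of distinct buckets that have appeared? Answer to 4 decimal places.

28.4501

For each bucket, P(seen in 113 keys) = 1 - (28/29)^113 = 0.98104.
By linearity of expectation, E[distinct seen] = 29·(1 - (28/29)^113) = 28.45010.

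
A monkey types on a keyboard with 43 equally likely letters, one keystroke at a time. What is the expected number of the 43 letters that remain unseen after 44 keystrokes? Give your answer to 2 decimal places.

15.27

For each letter, P(unseen after 44) = (42/43)^44 = 0.355.
By linearity of expectation, E[unseen] = 43·(42/43)^44 = 15.270.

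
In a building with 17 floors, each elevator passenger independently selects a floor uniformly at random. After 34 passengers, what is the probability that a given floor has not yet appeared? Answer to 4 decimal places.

On each passenger the fixed floor fails to appear with probability 16/17.
P(still missing after 34) = (16/17)^34 = 0.12730.

0.1273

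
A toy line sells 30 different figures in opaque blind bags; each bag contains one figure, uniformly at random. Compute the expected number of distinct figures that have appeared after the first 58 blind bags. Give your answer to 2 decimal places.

For each figure, P(seen in 58 blind bags) = 1 - (29/30)^58 = 0.860.
By linearity of expectation, E[distinct seen] = 30·(1 - (29/30)^58) = 25.801.

25.80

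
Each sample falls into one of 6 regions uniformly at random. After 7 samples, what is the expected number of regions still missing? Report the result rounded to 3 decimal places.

1.674

For each region, P(unseen after 7) = (5/6)^7 = 0.2791.
By linearity of expectation, E[unseen] = 6·(5/6)^7 = 1.6745.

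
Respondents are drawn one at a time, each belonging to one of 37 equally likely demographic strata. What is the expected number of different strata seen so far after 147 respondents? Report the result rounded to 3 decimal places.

36.341

For each stratum, P(seen in 147 respondents) = 1 - (36/37)^147 = 0.9822.
By linearity of expectation, E[distinct seen] = 37·(1 - (36/37)^147) = 36.3408.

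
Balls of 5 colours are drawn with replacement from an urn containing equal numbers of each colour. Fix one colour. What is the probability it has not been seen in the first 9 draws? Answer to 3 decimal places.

On each draw the fixed colour fails to appear with probability 4/5.
P(still missing after 9) = (4/5)^9 = 0.1342.

0.134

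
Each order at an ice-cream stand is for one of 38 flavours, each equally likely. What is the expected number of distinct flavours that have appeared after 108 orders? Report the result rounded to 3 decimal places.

For each flavour, P(seen in 108 orders) = 1 - (37/38)^108 = 0.9439.
By linearity of expectation, E[distinct seen] = 38·(1 - (37/38)^108) = 35.8672.

35.867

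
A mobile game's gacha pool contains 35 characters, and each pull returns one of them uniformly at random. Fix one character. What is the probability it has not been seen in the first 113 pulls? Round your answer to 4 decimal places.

0.0378

On each pull the fixed character fails to appear with probability 34/35.
P(still missing after 113) = (34/35)^113 = 0.03779.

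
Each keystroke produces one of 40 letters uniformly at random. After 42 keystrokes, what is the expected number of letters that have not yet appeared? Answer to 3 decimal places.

13.812

For each letter, P(unseen after 42) = (39/40)^42 = 0.3453.
By linearity of expectation, E[unseen] = 40·(39/40)^42 = 13.8119.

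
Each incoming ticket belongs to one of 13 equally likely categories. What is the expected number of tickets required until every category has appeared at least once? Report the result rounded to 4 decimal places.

41.3417

Split into phases: going from k distinct to k+1 distinct takes on average 13/(13-k) tickets.
E[T] = 13/13 + 13/12 + 13/11 + ... + 13/2 + 13/1 = 13·H_{13}.
H_{13} = 3.18013, so E[T] = 41.34174.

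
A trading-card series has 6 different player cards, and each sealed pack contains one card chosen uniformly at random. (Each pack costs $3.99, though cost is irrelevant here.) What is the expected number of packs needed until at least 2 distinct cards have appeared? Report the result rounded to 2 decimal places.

Going from k to k+1 distinct takes a geometric number of packs with mean 6/(6-k).
Sum over k = 0,...,1: E = 6/6 + 6/5 = 2.200.

2.20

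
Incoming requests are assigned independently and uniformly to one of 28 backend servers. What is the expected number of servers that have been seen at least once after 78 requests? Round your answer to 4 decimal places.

26.3586

For each server, P(seen in 78 requests) = 1 - (27/28)^78 = 0.94138.
By linearity of expectation, E[distinct seen] = 28·(1 - (27/28)^78) = 26.35863.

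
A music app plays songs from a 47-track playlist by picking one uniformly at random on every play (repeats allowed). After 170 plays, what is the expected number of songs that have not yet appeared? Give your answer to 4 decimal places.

For each song, P(unseen after 170) = (46/47)^170 = 0.02583.
By linearity of expectation, E[unseen] = 47·(46/47)^170 = 1.21421.

1.2142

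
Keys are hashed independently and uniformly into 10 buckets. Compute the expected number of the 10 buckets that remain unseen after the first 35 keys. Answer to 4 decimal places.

0.2503

For each bucket, P(unseen after 35) = (9/10)^35 = 0.02503.
By linearity of expectation, E[unseen] = 10·(9/10)^35 = 0.25032.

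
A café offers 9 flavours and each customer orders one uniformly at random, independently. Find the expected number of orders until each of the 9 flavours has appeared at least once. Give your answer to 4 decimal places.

Split into phases: going from k distinct to k+1 distinct takes on average 9/(9-k) orders.
E[T] = 9/9 + 9/8 + 9/7 + ... + 9/2 + 9/1 = 9·H_{9}.
H_{9} = 2.82897, so E[T] = 25.46071.

25.4607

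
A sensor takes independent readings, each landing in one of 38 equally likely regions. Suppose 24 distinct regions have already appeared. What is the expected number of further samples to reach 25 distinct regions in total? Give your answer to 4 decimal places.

2.7143

The wait to go from k to k+1 distinct regions is geometric with mean 38/(38-k).
Only the k = 24 term is needed: E = 38/14 = 2.71429.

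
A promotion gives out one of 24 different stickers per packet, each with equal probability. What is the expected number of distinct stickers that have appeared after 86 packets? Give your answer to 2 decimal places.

23.38

For each sticker, P(seen in 86 packets) = 1 - (23/24)^86 = 0.974.
By linearity of expectation, E[distinct seen] = 24·(1 - (23/24)^86) = 23.382.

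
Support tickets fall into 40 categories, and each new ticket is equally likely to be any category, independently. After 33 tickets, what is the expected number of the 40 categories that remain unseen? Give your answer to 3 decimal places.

17.347

For each category, P(unseen after 33) = (39/40)^33 = 0.4337.
By linearity of expectation, E[unseen] = 40·(39/40)^33 = 17.3465.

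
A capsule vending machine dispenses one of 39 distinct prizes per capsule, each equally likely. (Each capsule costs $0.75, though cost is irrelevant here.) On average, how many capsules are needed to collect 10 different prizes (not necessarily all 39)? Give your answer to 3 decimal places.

With k distinct prizes already seen, the next new one arrives after an expected 39/(39-k) capsules.
Sum over k = 0,...,9: E = 39/39 + 39/38 + 39/37 + ... + 39/31 + 39/30 = 11.3837.

11.384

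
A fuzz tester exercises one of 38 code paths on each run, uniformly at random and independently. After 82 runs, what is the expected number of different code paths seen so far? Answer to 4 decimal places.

For each code path, P(seen in 82 runs) = 1 - (37/38)^82 = 0.88772.
By linearity of expectation, E[distinct seen] = 38·(1 - (37/38)^82) = 33.73352.

33.7335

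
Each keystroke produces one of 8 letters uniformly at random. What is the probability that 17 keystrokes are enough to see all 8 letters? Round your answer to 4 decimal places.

Let A_i be the event that letter i is missing after 17 keystrokes. By inclusion–exclusion on the A_i,
P(all seen) = Σ_{j=0}^{8} (-1)^j C(8,j)((8-j)/8)^17
= 1.00000 - 0.82647 + 0.21047 - 0.01897 + 0.00053 - 0.00000 + 0.00000 - 0.00000 + 0.00000
= 0.36556.

0.3656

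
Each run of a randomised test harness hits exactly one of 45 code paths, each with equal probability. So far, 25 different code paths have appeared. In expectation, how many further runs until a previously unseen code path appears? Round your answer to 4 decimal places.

Each run yields a new code path with probability (45-25)/45 = 20/45, so the wait is geometric with mean 45/20.
E = 45/20 = 2.25000.

2.2500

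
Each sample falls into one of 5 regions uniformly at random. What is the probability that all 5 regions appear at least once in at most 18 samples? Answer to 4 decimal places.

Let A_i be the event that region i is missing after 18 samples. By inclusion–exclusion on the A_i,
P(all seen) = Σ_{j=0}^{5} (-1)^j C(5,j)((5-j)/5)^18
= 1.00000 - 0.09007 + 0.00102 - 0.00000 + 0.00000 - 0.00000
= 0.91094.

0.9109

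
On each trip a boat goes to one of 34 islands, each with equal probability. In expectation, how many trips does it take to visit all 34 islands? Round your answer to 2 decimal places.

140.02

The wait to go from k to k+1 distinct islands is geometric with mean 34/(34-k).
E[T] = 34/34 + 34/33 + 34/32 + ... + 34/2 + 34/1 = 34·H_{34}.
H_{34} = 4.118, so E[T] = 140.019.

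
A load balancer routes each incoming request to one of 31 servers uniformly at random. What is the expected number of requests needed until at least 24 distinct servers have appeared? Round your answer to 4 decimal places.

44.4660

With k distinct servers already seen, the next new one arrives after an expected 31/(31-k) requests.
Sum over k = 0,...,23: E = 31/31 + 31/30 + 31/29 + ... + 31/9 + 31/8 = 44.46603.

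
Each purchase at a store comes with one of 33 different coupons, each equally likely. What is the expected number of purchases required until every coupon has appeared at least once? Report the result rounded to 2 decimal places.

134.93

The wait to go from k to k+1 distinct coupons is geometric with mean 33/(33-k).
E[T] = 33/33 + 33/32 + 33/31 + ... + 33/2 + 33/1 = 33·H_{33}.
H_{33} = 4.089, so E[T] = 134.930.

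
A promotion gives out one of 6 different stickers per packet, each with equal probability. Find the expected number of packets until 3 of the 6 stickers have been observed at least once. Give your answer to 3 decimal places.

3.700

With k distinct stickers already seen, the next new one arrives after an expected 6/(6-k) packets.
Sum over k = 0,...,2: E = 6/6 + 6/5 + 6/4 = 3.7000.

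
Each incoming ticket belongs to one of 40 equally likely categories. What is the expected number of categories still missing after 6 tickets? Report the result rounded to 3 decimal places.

34.363

For each category, P(unseen after 6) = (39/40)^6 = 0.8591.
By linearity of expectation, E[unseen] = 40·(39/40)^6 = 34.3627.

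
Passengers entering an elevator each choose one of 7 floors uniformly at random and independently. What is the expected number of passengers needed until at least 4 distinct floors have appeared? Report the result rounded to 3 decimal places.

Going from k to k+1 distinct takes a geometric number of passengers with mean 7/(7-k).
Sum over k = 0,...,3: E = 7/7 + 7/6 + 7/5 + 7/4 = 5.3167.

5.317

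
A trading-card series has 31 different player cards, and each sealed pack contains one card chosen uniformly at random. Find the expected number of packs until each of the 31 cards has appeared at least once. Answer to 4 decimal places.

124.8446

Split into phases: going from k distinct to k+1 distinct takes on average 31/(31-k) packs.
E[T] = 31/31 + 31/30 + 31/29 + ... + 31/2 + 31/1 = 31·H_{31}.
H_{31} = 4.02725, so E[T] = 124.84460.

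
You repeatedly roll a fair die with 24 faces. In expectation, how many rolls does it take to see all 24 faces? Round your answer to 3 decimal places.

Split into phases: going from k distinct to k+1 distinct takes on average 24/(24-k) rolls.
E[T] = 24/24 + 24/23 + 24/22 + ... + 24/2 + 24/1 = 24·H_{24}.
H_{24} = 3.7760, so E[T] = 90.6230.

90.623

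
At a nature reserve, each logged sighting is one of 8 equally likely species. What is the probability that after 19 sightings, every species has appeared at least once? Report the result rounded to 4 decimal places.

Let A_i be the event that species i is missing after 19 sightings. By inclusion–exclusion on the A_i,
P(all seen) = Σ_{j=0}^{8} (-1)^j C(8,j)((8-j)/8)^19
= 1.00000 - 0.63277 + 0.11839 - 0.00741 + 0.00013 - 0.00000 + 0.00000 - 0.00000 + 0.00000
= 0.47835.

0.4783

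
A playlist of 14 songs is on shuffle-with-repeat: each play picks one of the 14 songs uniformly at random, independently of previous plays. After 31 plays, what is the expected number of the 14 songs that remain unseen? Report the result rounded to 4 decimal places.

For each song, P(unseen after 31) = (13/14)^31 = 0.10053.
By linearity of expectation, E[unseen] = 14·(13/14)^31 = 1.40735.

1.4074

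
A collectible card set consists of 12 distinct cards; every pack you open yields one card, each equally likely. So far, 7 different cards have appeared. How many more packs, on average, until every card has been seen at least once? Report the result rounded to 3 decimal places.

27.400

The wait to go from k to k+1 distinct cards is geometric with mean 12/(12-k).
Sum over k = 7,...,11: E = 12/5 + 12/4 + 12/3 + 12/2 + 12/1 = 27.4000.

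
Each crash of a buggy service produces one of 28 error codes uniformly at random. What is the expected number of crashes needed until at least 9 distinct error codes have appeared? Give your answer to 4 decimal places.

10.6241

Going from k to k+1 distinct takes a geometric number of crashes with mean 28/(28-k).
Sum over k = 0,...,8: E = 28/28 + 28/27 + 28/26 + ... + 28/21 + 28/20 = 10.62408.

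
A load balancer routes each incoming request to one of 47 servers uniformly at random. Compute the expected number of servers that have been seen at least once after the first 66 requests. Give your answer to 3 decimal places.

35.633

For each server, P(seen in 66 requests) = 1 - (46/47)^66 = 0.7581.
By linearity of expectation, E[distinct seen] = 47·(1 - (46/47)^66) = 35.6327.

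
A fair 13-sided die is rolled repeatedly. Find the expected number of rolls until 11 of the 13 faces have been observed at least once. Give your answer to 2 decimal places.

21.84

Going from k to k+1 distinct takes a geometric number of rolls with mean 13/(13-k).
Sum over k = 0,...,10: E = 13/13 + 13/12 + 13/11 + ... + 13/4 + 13/3 = 21.842.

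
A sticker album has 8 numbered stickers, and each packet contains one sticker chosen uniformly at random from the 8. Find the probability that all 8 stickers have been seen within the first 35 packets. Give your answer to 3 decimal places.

0.926

Let A_i be the event that sticker i is missing after 35 packets. By inclusion–exclusion on the A_i,
P(all seen) = Σ_{j=0}^{8} (-1)^j C(8,j)((8-j)/8)^35
= 1.0000 - 0.0747 + 0.0012 - 0.0000 + 0.0000 - 0.0000 + 0.0000 - 0.0000 + 0.0000
= 0.9265.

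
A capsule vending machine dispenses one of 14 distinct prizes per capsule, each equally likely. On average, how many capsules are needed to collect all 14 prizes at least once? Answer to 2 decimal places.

Split into phases: going from k distinct to k+1 distinct takes on average 14/(14-k) capsules.
E[T] = 14/14 + 14/13 + 14/12 + ... + 14/2 + 14/1 = 14·H_{14}.
H_{14} = 3.252, so E[T] = 45.522.

45.52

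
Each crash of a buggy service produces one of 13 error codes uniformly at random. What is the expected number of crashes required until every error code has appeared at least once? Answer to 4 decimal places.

41.3417

After k distinct error codes have appeared, the next crash gives a new one with probability (13-k)/13, so the expected wait for the (k+1)-th is 13/(13-k).
E[T] = 13/13 + 13/12 + 13/11 + ... + 13/2 + 13/1 = 13·H_{13}.
H_{13} = 3.18013, so E[T] = 41.34174.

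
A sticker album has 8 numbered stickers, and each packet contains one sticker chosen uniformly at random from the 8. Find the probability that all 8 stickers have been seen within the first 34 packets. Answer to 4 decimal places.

Let A_i be the event that sticker i is missing after 34 packets. By inclusion–exclusion on the A_i,
P(all seen) = Σ_{j=0}^{8} (-1)^j C(8,j)((8-j)/8)^34
= 1.00000 - 0.08538 + 0.00158 - 0.00001 + 0.00000 - 0.00000 + 0.00000 - 0.00000 + 0.00000
= 0.91619.

0.9162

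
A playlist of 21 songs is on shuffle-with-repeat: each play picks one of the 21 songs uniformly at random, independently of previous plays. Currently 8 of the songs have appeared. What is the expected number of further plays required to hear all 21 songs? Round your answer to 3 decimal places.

The wait to go from k to k+1 distinct songs is geometric with mean 21/(21-k).
Sum over k = 8,...,20: E = 21/13 + 21/12 + 21/11 + ... + 21/2 + 21/1 = 66.7828.

66.783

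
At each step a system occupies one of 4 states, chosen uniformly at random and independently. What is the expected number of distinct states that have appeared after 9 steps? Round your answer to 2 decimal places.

For each state, P(seen in 9 steps) = 1 - (3/4)^9 = 0.925.
By linearity of expectation, E[distinct seen] = 4·(1 - (3/4)^9) = 3.700.

3.70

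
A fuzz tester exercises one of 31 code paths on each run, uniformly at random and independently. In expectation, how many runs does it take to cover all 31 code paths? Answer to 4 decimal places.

The wait to go from k to k+1 distinct code paths is geometric with mean 31/(31-k).
E[T] = 31/31 + 31/30 + 31/29 + ... + 31/2 + 31/1 = 31·H_{31}.
H_{31} = 4.02725, so E[T] = 124.84460.

124.8446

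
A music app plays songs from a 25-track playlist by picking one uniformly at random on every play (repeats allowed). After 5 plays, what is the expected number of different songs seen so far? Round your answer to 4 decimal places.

4.6157

For each song, P(seen in 5 plays) = 1 - (24/25)^5 = 0.18463.
By linearity of expectation, E[distinct seen] = 25·(1 - (24/25)^5) = 4.61568.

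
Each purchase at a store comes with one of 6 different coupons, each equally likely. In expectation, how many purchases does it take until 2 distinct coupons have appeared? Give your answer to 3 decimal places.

Going from k to k+1 distinct takes a geometric number of purchases with mean 6/(6-k).
Sum over k = 0,...,1: E = 6/6 + 6/5 = 2.2000.

2.200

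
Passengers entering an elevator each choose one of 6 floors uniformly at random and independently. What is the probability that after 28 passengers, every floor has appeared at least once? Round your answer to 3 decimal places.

By inclusion–exclusion over which floors are missing,
P(all seen) = Σ_{j=0}^{6} (-1)^j C(6,j)((6-j)/6)^28
= 1.0000 - 0.0364 + 0.0002 - 0.0000 + 0.0000 - 0.0000 + 0.0000
= 0.9638.

0.964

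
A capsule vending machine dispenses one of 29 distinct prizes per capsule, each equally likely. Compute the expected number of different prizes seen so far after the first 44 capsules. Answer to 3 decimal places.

For each prize, P(seen in 44 capsules) = 1 - (28/29)^44 = 0.7865.
By linearity of expectation, E[distinct seen] = 29·(1 - (28/29)^44) = 22.8079.

22.808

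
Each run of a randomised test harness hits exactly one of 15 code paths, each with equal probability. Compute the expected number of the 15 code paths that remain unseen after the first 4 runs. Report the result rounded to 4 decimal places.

11.3825

For each code path, P(unseen after 4) = (14/15)^4 = 0.75883.
By linearity of expectation, E[unseen] = 15·(14/15)^4 = 11.38252.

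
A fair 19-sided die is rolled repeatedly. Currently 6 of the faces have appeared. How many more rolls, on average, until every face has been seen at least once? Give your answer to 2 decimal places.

From k distinct to k+1 distinct takes on average 19/(19-k) rolls.
Sum over k = 6,...,18: E = 19/13 + 19/12 + 19/11 + ... + 19/2 + 19/1 = 60.423.

60.42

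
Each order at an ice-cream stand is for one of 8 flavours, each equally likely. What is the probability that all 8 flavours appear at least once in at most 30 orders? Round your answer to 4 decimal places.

Let A_i be the event that flavour i is missing after 30 orders. By inclusion–exclusion on the A_i,
P(all seen) = Σ_{j=0}^{8} (-1)^j C(8,j)((8-j)/8)^30
= 1.00000 - 0.14566 + 0.00500 - 0.00004 + 0.00000 - 0.00000 + 0.00000 - 0.00000 + 0.00000
= 0.85930.

0.8593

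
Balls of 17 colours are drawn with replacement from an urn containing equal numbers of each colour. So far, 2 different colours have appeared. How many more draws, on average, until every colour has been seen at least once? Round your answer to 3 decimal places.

56.410

The wait to go from k to k+1 distinct colours is geometric with mean 17/(17-k).
Sum over k = 2,...,16: E = 17/15 + 17/14 + 17/13 + ... + 17/2 + 17/1 = 56.4099.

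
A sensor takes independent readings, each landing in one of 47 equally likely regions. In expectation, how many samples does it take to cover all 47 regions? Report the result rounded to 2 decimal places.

Split into phases: going from k distinct to k+1 distinct takes on average 47/(47-k) samples.
E[T] = 47/47 + 47/46 + 47/45 + ... + 47/2 + 47/1 = 47·H_{47}.
H_{47} = 4.438, so E[T] = 208.584.

208.58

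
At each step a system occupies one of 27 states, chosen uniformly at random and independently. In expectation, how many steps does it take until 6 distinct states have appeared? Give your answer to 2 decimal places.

6.64

Going from k to k+1 distinct takes a geometric number of steps with mean 27/(27-k).
Sum over k = 0,...,5: E = 27/27 + 27/26 + 27/25 + 27/24 + 27/23 + 27/22 = 6.645.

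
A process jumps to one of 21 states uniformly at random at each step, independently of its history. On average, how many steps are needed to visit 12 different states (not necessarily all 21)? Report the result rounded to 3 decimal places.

17.144

With k distinct states already seen, the next new one arrives after an expected 21/(21-k) steps.
Sum over k = 0,...,11: E = 21/21 + 21/20 + 21/19 + ... + 21/11 + 21/10 = 17.1442.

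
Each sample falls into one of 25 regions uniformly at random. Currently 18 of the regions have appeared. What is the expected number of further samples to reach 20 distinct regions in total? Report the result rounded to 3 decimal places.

From k distinct to k+1 distinct takes on average 25/(25-k) samples.
Sum over k = 18,...,19: E = 25/7 + 25/6 = 7.7381.

7.738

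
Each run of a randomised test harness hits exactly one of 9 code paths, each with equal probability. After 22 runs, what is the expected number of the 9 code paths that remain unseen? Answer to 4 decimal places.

For each code path, P(unseen after 22) = (8/9)^22 = 0.07493.
By linearity of expectation, E[unseen] = 9·(8/9)^22 = 0.67435.

0.6744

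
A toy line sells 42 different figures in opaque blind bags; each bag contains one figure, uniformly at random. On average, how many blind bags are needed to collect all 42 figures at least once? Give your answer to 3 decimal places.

Split into phases: going from k distinct to k+1 distinct takes on average 42/(42-k) blind bags.
E[T] = 42/42 + 42/41 + 42/40 + ... + 42/2 + 42/1 = 42·H_{42}.
H_{42} = 4.3267, so E[T] = 181.7232.

181.723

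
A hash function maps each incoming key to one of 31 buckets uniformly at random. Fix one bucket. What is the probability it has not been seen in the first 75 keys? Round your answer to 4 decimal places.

0.0855

Each key misses the fixed bucket with probability (31-1)/31 = 30/31, independently.
P(still missing after 75) = (30/31)^75 = 0.08550.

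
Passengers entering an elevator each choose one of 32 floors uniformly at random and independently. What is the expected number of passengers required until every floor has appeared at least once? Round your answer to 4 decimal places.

Split into phases: going from k distinct to k+1 distinct takes on average 32/(32-k) passengers.
E[T] = 32/32 + 32/31 + 32/30 + ... + 32/2 + 32/1 = 32·H_{32}.
H_{32} = 4.05850, so E[T] = 129.87185.

129.8718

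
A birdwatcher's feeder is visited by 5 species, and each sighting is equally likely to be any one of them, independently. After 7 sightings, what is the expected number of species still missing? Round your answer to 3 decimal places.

For each species, P(unseen after 7) = (4/5)^7 = 0.2097.
By linearity of expectation, E[unseen] = 5·(4/5)^7 = 1.0486.

1.049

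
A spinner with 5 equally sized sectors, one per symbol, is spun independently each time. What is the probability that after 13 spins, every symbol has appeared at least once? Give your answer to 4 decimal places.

Let A_i be the event that symbol i is missing after 13 spins. By inclusion–exclusion on the A_i,
P(all seen) = Σ_{j=0}^{5} (-1)^j C(5,j)((5-j)/5)^13
= 1.00000 - 0.27488 + 0.01306 - 0.00007 + 0.00000 - 0.00000
= 0.73812.

0.7381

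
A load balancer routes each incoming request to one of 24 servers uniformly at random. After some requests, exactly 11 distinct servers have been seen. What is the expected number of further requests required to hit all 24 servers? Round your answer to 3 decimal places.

With k distinct servers already seen, the next new one takes an expected 24/(24-k) requests.
Sum over k = 11,...,23: E = 24/13 + 24/12 + 24/11 + ... + 24/2 + 24/1 = 76.3232.

76.323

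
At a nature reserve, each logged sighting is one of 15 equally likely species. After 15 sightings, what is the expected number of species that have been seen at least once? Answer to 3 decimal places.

For each species, P(seen in 15 sightings) = 1 - (14/15)^15 = 0.6447.
By linearity of expectation, E[distinct seen] = 15·(1 - (14/15)^15) = 9.6710.

9.671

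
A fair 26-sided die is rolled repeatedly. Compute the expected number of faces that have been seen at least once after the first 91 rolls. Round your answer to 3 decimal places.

For each face, P(seen in 91 rolls) = 1 - (25/26)^91 = 0.9718.
By linearity of expectation, E[distinct seen] = 26·(1 - (25/26)^91) = 25.2673.

25.267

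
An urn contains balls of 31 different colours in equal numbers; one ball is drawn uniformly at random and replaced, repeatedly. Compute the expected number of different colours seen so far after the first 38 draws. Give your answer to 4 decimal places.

22.0829

For each colour, P(seen in 38 draws) = 1 - (30/31)^38 = 0.71235.
By linearity of expectation, E[distinct seen] = 31·(1 - (30/31)^38) = 22.08287.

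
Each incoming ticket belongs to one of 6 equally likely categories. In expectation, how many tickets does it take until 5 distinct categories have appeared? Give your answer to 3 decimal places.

Going from k to k+1 distinct takes a geometric number of tickets with mean 6/(6-k).
Sum over k = 0,...,4: E = 6/6 + 6/5 + 6/4 + 6/3 + 6/2 = 8.7000.

8.700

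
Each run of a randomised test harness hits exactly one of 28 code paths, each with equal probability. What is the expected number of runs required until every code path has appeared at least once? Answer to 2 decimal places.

The wait to go from k to k+1 distinct code paths is geometric with mean 28/(28-k).
E[T] = 28/28 + 28/27 + 28/26 + ... + 28/2 + 28/1 = 28·H_{28}.
H_{28} = 3.927, so E[T] = 109.961.

109.96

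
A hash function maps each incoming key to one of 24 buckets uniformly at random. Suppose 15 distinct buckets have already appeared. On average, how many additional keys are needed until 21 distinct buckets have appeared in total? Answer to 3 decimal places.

23.895

With k distinct buckets already seen, the next new one takes an expected 24/(24-k) keys.
Sum over k = 15,...,20: E = 24/9 + 24/8 + 24/7 + 24/6 + 24/5 + 24/4 = 23.8952.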